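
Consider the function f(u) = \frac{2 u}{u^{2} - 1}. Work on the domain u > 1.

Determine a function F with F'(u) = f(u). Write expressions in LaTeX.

An antiderivative is F(u) = \log{\left(u^{2} - 1 \right)}.

Factor the denominator (\left(u - 1\right) \left(u + 1\right)) and decompose: f = \frac{1}{u + 1} + \frac{1}{u - 1}; each piece integrates to a log, atan, or power term.
Check: d/du[\log{\left(u^{2} - 1 \right)}] = \frac{2 u}{u^{2} - 1} = f(u).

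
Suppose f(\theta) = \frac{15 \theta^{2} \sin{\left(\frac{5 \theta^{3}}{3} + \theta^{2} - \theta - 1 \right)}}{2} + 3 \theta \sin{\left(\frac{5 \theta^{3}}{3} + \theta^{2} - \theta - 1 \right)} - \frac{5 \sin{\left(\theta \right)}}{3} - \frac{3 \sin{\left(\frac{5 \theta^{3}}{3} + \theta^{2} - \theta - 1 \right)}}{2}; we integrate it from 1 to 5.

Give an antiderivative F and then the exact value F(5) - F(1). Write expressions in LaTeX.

Antiderivative: F(\theta) = - \frac{- 10 \cos{\left(\theta \right)} + 9 \cos{\left(\frac{5 \theta^{3}}{3} + \theta^{2} - \theta - 1 \right)}}{6}; value = - \frac{5 \cos{\left(1 \right)}}{3} - \frac{3 \cos{\left(\frac{682}{3} \right)}}{2} + \frac{5 \cos{\left(5 \right)}}{3} + \frac{3 \cos{\left(\frac{2}{3} \right)}}{2}

The integrand splits into summands that can be handled one at a time.
F(\theta) = - \frac{- 10 \cos{\left(\theta \right)} + 9 \cos{\left(\frac{5 \theta^{3}}{3} + \theta^{2} - \theta - 1 \right)}}{6} is an antiderivative of f.
Check: d/d\theta[- \frac{- 10 \cos{\left(\theta \right)} + 9 \cos{\left(\frac{5 \theta^{3}}{3} + \theta^{2} - \theta - 1 \right)}}{6}] = \frac{15 \theta^{2} \sin{\left(\frac{5 \theta^{3}}{3} + \theta^{2} - \theta - 1 \right)}}{2} + 3 \theta \sin{\left(\frac{5 \theta^{3}}{3} + \theta^{2} - \theta - 1 \right)} - \frac{5 \sin{\left(\theta \right)}}{3} - \frac{3 \sin{\left(\frac{5 \theta^{3}}{3} + \theta^{2} - \theta - 1 \right)}}{2} = f(\theta).
F(5) = - \frac{3 \cos{\left(\frac{682}{3} \right)}}{2} + \frac{5 \cos{\left(5 \right)}}{3}; F(1) = - \frac{3 \cos{\left(\frac{2}{3} \right)}}{2} + \frac{5 \cos{\left(1 \right)}}{3}.
Integral = F(5) - F(1) = - \frac{5 \cos{\left(1 \right)}}{3} - \frac{3 \cos{\left(\frac{682}{3} \right)}}{2} + \frac{5 \cos{\left(5 \right)}}{3} + \frac{3 \cos{\left(\frac{2}{3} \right)}}{2}.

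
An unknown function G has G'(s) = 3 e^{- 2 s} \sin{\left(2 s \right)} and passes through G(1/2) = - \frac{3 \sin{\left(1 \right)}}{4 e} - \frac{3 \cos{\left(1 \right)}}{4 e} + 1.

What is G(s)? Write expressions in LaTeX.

Whatever form G(s) takes, its d/ds must return the stated G'(s).
A general antiderivative is - \frac{3 e^{- 2 s} \sin{\left(2 s \right)}}{4} - \frac{3 e^{- 2 s} \cos{\left(2 s \right)}}{4} + C.
The condition gives C = - \frac{3 \sin{\left(1 \right)}}{4 e} - \frac{3 \cos{\left(1 \right)}}{4 e} + 1 - (- \frac{3 \sin{\left(1 \right)}}{4 e} - \frac{3 \cos{\left(1 \right)}}{4 e}) = 1.
So G(s) = \frac{\left(4 e^{2 s} - 3 \sin{\left(2 s \right)} - 3 \cos{\left(2 s \right)}\right) e^{- 2 s}}{4}.
Check: d/ds[\frac{\left(4 e^{2 s} - 3 \sin{\left(2 s \right)} - 3 \cos{\left(2 s \right)}\right) e^{- 2 s}}{4}] = 3 e^{- 2 s} \sin{\left(2 s \right)} = G'(s).

G(s) = \frac{\left(4 e^{2 s} - 3 \sin{\left(2 s \right)} - 3 \cos{\left(2 s \right)}\right) e^{- 2 s}}{4}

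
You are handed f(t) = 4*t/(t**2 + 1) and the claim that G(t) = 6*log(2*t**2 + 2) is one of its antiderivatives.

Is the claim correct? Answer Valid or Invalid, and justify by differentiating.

d/dt[G] = 12*t/(t**2 + 1)
d/dt[G] - f(t) = 8*t/(t**2 + 1) != 0.

Invalid: d/dt[G] - f = 8*t/(t**2 + 1), which is not 0.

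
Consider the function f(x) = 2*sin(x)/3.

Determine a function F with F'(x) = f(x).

A candidate is checked by its d/dx: the result must match f(x).
Check: d/dx[-2*cos(x)/3] = 2*sin(x)/3 = f(x).

An antiderivative is F(x) = -2*cos(x)/3.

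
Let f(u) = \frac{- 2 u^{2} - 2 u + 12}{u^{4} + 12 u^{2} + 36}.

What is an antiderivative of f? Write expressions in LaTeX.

Recognize the product-rule pattern: f = v'r + vr' with v = \frac{1}{u^{2} + 6}, r = 2 u + 1, so integration by parts undoes it.
Check: d/du[\frac{2 u + 1}{u^{2} + 6}] = \frac{- 2 u^{2} - 2 u + 12}{u^{4} + 12 u^{2} + 36} = f(u).

An antiderivative is F(u) = \frac{2 u + 1}{u^{2} + 6}.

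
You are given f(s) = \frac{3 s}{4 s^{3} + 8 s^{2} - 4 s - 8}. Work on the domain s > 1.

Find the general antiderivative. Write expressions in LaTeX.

Factor the denominator (4 \left(s - 1\right) \left(s + 1\right) \left(s + 2\right)) and decompose: f = - \frac{1}{2 \left(s + 2\right)} + \frac{3}{8 \left(s + 1\right)} + \frac{1}{8 \left(s - 1\right)}; each piece integrates to a log, atan, or power term.
Check: d/ds[\frac{\log{\left(s - 1 \right)} + 3 \log{\left(s + 1 \right)} - 4 \log{\left(s + 2 \right)}}{8}] = \frac{3 s}{4 s^{3} + 8 s^{2} - 4 s - 8} = f(s).

F(s) = \frac{\log{\left(s - 1 \right)} + 3 \log{\left(s + 1 \right)} - 4 \log{\left(s + 2 \right)}}{8} + C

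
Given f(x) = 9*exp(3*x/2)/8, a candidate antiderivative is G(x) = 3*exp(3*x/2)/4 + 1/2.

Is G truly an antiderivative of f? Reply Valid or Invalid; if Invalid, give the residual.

Valid. The derivative of G reproduces f.

d/dx[G] = 9*exp(3*x/2)/8
This equals f(x) exactly, so the claim holds.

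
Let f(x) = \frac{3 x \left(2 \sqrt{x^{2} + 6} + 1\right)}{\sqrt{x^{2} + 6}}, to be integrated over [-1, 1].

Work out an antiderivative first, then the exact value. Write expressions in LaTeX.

Since d/dx undoes antidifferentiation here, F'(x) = f(x) is required of F(x).
F(x) = 3 \left(x^{2} + \sqrt{x^{2} + 6}\right) is an antiderivative of f.
Check: d/dx[3 \left(x^{2} + \sqrt{x^{2} + 6}\right)] = \frac{6 x \sqrt{x^{2} + 6} + 3 x}{\sqrt{x^{2} + 6}}, which equals f(x).
F(1) = 3 + 3 \sqrt{7}; F(-1) = 3 + 3 \sqrt{7}.
Integral = F(1) - F(-1) = 0.

Antiderivative: F(x) = 3 \left(x^{2} + \sqrt{x^{2} + 6}\right); value = 0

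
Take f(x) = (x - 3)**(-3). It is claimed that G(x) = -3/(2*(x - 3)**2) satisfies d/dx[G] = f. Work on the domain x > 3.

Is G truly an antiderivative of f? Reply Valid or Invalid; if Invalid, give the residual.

Invalid: d/dx[G] - f = 2/(x**3 - 9*x**2 + 27*x - 27), which is not 0.

d/dx[G] = 3/(x**3 - 9*x**2 + 27*x - 27)
d/dx[G] - f(x) = 2/(x**3 - 9*x**2 + 27*x - 27) != 0.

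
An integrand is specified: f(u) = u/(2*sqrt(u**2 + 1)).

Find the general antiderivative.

F(u) = sqrt(u**2 + 1)/2 + C

The substitution w = u**2 + 1 works: f is exactly (dF/dw)*(dw/du) for that inner function.
Check: d/du[sqrt(u**2 + 1)/2] = u/(2*sqrt(u**2 + 1)) = f(u).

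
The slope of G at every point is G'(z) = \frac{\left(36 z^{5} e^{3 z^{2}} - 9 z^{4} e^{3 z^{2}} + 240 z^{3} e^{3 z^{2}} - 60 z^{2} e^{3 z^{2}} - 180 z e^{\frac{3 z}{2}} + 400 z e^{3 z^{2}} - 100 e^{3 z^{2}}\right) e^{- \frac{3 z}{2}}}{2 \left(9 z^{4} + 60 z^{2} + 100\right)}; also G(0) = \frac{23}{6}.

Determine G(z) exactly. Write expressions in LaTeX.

A candidate passes only if d/dz[G] lands on the given G'(z) exactly.
A general antiderivative is \frac{e^{3 z^{2} - \frac{3 z}{2}}}{3} + \frac{5}{2 \left(\frac{z^{2}}{2} + \frac{5}{3}\right)} + C.
The condition gives C = \frac{23}{6} - (\frac{11}{6}) = 2.
So G(z) = \frac{18 z^{2} + 3 z^{2} e^{- \frac{3 z}{2}} e^{3 z^{2}} + 105 + 10 e^{- \frac{3 z}{2}} e^{3 z^{2}}}{3 \left(3 z^{2} + 10\right)}.
Check: d/dz[\frac{18 z^{2} + 3 z^{2} e^{- \frac{3 z}{2}} e^{3 z^{2}} + 105 + 10 e^{- \frac{3 z}{2}} e^{3 z^{2}}}{3 \left(3 z^{2} + 10\right)}] = \frac{36 z^{5} e^{\frac{3 z}{2}} e^{3 z^{2}} - 9 z^{4} e^{\frac{3 z}{2}} e^{3 z^{2}} + 240 z^{3} e^{\frac{3 z}{2}} e^{3 z^{2}} - 60 z^{2} e^{\frac{3 z}{2}} e^{3 z^{2}} + 400 z e^{\frac{3 z}{2}} e^{3 z^{2}} - 180 z e^{3 z} - 100 e^{\frac{3 z}{2}} e^{3 z^{2}}}{18 z^{4} e^{3 z} + 120 z^{2} e^{3 z} + 200 e^{3 z}}, which equals G'(z).

G(z) = \frac{18 z^{2} + 3 z^{2} e^{- \frac{3 z}{2}} e^{3 z^{2}} + 105 + 10 e^{- \frac{3 z}{2}} e^{3 z^{2}}}{3 \left(3 z^{2} + 10\right)}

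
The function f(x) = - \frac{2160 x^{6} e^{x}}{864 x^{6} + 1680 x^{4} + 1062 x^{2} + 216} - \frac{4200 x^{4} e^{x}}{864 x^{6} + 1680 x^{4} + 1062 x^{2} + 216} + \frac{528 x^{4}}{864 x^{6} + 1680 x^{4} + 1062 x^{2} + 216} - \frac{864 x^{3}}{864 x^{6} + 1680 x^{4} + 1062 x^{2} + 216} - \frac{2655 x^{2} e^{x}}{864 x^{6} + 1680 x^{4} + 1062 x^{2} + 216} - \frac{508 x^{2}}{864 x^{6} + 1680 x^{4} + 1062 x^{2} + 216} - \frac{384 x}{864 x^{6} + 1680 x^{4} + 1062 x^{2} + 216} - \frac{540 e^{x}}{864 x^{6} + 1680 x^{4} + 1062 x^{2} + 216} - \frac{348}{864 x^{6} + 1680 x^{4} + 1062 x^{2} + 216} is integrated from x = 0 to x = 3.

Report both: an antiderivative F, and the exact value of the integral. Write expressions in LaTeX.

The integrand splits into summands that can be handled one at a time.
F(x) = \frac{- 20 x - 15 \left(4 x^{2} + 3\right) e^{x} - 2 \left(4 x^{2} + 3\right) \operatorname{atan}{\left(\frac{3 x}{2} \right)} + 12}{6 \left(4 x^{2} + 3\right)} is an antiderivative of f.
Check: d/dx[\frac{- 20 x - 15 \left(4 x^{2} + 3\right) e^{x} - 2 \left(4 x^{2} + 3\right) \operatorname{atan}{\left(\frac{3 x}{2} \right)} + 12}{6 \left(4 x^{2} + 3\right)}] = \frac{- 2160 x^{6} e^{x} - 4200 x^{4} e^{x} + 528 x^{4} - 864 x^{3} - 2655 x^{2} e^{x} - 508 x^{2} - 384 x - 540 e^{x} - 348}{864 x^{6} + 1680 x^{4} + 1062 x^{2} + 216}, which equals f(x).
F(3) = - \frac{5 e^{3}}{2} - \frac{\operatorname{atan}{\left(\frac{9}{2} \right)}}{3} - \frac{8}{39}; F(0) = - \frac{11}{6}.
Integral = F(3) - F(0) = - \frac{5 e^{3}}{2} - \frac{\operatorname{atan}{\left(\frac{9}{2} \right)}}{3} + \frac{127}{78}.

Antiderivative: F(x) = \frac{- 20 x - 15 \left(4 x^{2} + 3\right) e^{x} - 2 \left(4 x^{2} + 3\right) \operatorname{atan}{\left(\frac{3 x}{2} \right)} + 12}{6 \left(4 x^{2} + 3\right)}; value = - \frac{5 e^{3}}{2} - \frac{\operatorname{atan}{\left(\frac{9}{2} \right)}}{3} + \frac{127}{78}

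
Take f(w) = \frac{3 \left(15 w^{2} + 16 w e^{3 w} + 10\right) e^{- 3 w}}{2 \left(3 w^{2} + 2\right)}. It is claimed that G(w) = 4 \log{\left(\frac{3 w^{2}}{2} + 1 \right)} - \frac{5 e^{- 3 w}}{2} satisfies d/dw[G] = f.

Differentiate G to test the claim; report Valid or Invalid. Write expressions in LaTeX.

Valid - the claim checks out under differentiation.

d/dw[G] = \frac{45 w^{2} + 48 w e^{3 w} + 30}{6 w^{2} e^{3 w} + 4 e^{3 w}}
This equals f(w) exactly, so the claim holds.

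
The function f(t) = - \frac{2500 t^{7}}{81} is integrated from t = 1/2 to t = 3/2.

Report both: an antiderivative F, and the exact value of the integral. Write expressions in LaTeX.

A candidate is checked by its d/dt: the result must match f(t).
F(t) = - \frac{625 t^{8}}{162} is an antiderivative of f.
Check: d/dt[- \frac{625 t^{8}}{162}] = - \frac{2500 t^{7}}{81} = f(t).
F(3/2) = - \frac{50625}{512}; F(1/2) = - \frac{625}{41472}.
Integral = F(3/2) - F(1/2) = - \frac{128125}{1296}.

Antiderivative: F(t) = - \frac{625 t^{8}}{162}; value = - \frac{128125}{1296}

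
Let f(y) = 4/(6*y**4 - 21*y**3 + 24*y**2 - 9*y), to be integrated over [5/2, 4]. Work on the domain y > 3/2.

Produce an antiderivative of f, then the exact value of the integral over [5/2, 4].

Factor the denominator (3*y*(y - 1)**2*(2*y - 3)) and decompose: f = 32/(9*(2*y - 3)) - 4/(3*(y - 1)) - 4/(3*(y - 1)**2) - 4/(9*y); each piece integrates to a log, atan, or power term.
F(y) = -4*(y*log(y) - 4*y*log(y - 3/2) + 3*y*log(y - 1) - log(y) + 4*log(y - 3/2) - 3*log(y - 1) - 3)/(9*(y - 1)) is an antiderivative of f.
Check: d/dy[-4*(y*log(y) - 4*y*log(y - 3/2) + 3*y*log(y - 1) - log(y) + 4*log(y - 3/2) - 3*log(y - 1) - 3)/(9*(y - 1))] = 4/(6*y**4 - 21*y**3 + 24*y**2 - 9*y) = f(y).
F(4) = -4*log(3)/3 - 4*log(4)/9 + 4/9 + 16*log(5/2)/9; F(5/2) = -4*log(3/2)/3 - 4*log(5/2)/9 + 8/9.
Integral = F(4) - F(5/2) = -4*log(3)/3 - 4*log(4)/9 - 4/9 + 4*log(3/2)/3 + 20*log(5/2)/9.

Antiderivative: F(y) = -4*(y*log(y) - 4*y*log(y - 3/2) + 3*y*log(y - 1) - log(y) + 4*log(y - 3/2) - 3*log(y - 1) - 3)/(9*(y - 1)); value = -4*log(3)/3 - 4*log(4)/9 - 4/9 + 4*log(3/2)/3 + 20*log(5/2)/9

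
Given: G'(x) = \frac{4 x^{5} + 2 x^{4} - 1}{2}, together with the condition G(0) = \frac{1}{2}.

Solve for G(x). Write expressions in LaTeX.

Differentiate the proposed G(x) back; it has to land on the given G'(x).
A general antiderivative is \frac{x^{6}}{3} + \frac{x^{5}}{5} - \frac{x}{2} + C.
The condition gives C = \frac{1}{2} - (0) = \frac{1}{2}.
So G(x) = \frac{10 x^{6} + 6 x^{5} - 15 x + 15}{30}.
Check: d/dx[\frac{10 x^{6} + 6 x^{5} - 15 x + 15}{30}] = 2 x^{5} + x^{4} - \frac{1}{2}, which equals G'(x).

G(x) = \frac{10 x^{6} + 6 x^{5} - 15 x + 15}{30}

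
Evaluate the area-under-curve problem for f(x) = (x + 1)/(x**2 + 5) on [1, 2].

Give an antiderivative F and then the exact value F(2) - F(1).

Since d/dx undoes antidifferentiation here, F'(x) = f(x) is required of F(x).
F(x) = (5*log(x**2 + 5) + 2*sqrt(5)*atan(sqrt(5)*x/5))/10 is an antiderivative of f.
Check: d/dx[(5*log(x**2 + 5) + 2*sqrt(5)*atan(sqrt(5)*x/5))/10] = (x + 1)/(x**2 + 5) = f(x).
F(2) = sqrt(5)*atan(2*sqrt(5)/5)/5 + log(9)/2; F(1) = sqrt(5)*atan(sqrt(5)/5)/5 + log(6)/2.
Integral = F(2) - F(1) = -log(6)/2 - sqrt(5)*atan(sqrt(5)/5)/5 + sqrt(5)*atan(2*sqrt(5)/5)/5 + log(9)/2.

Antiderivative: F(x) = (5*log(x**2 + 5) + 2*sqrt(5)*atan(sqrt(5)*x/5))/10; value = -log(6)/2 - sqrt(5)*atan(sqrt(5)/5)/5 + sqrt(5)*atan(2*sqrt(5)/5)/5 + log(9)/2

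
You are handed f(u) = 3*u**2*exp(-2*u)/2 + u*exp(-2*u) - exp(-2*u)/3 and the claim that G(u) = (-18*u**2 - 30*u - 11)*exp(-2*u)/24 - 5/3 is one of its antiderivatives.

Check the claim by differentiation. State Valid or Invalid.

Valid - the claim checks out under differentiation.

d/du[G] = (9*u**2 + 6*u - 2)*exp(-2*u)/6
This equals f(u) exactly, so the claim holds.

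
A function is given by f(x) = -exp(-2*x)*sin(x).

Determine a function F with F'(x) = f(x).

Recover f(x) by differentiating a candidate F(x); any mismatch rules it out.
Check: d/dx[2*exp(-2*x)*sin(x)/5 + exp(-2*x)*cos(x)/5] = -exp(-2*x)*sin(x) = f(x).

An antiderivative is F(x) = 2*exp(-2*x)*sin(x)/5 + exp(-2*x)*cos(x)/5.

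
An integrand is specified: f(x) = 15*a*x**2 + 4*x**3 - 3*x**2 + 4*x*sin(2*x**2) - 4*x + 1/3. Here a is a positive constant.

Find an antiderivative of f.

The integrand splits into summands that can be handled one at a time.
Check: d/dx[5*a*x**3 + x**4 - x**3 - 2*x**2 + x/3 - cos(2*x**2)] = 15*a*x**2 + 4*x**3 - 3*x**2 + 4*x*sin(2*x**2) - 4*x + 1/3 = f(x).

An antiderivative is F(x) = 5*a*x**3 + x**4 - x**3 - 2*x**2 + x/3 - cos(2*x**2).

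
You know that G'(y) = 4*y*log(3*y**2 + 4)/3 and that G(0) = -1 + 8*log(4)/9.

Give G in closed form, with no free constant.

A first test for any G(y): its y-derivative must equal the given G'(y).
A general antiderivative is 2*y**2*log(3*y**2 + 4)/3 - 2*y**2/3 + 8*log(3*y**2 + 4)/9 + C.
The condition gives C = -1 + 8*log(4)/9 - (8*log(4)/9) = -1.
So G(y) = 2*y**2*log(3*y**2 + 4)/3 - 2*y**2/3 + 8*log(3*y**2 + 4)/9 - 1.
Check: d/dy[2*y**2*log(3*y**2 + 4)/3 - 2*y**2/3 + 8*log(3*y**2 + 4)/9 - 1] = 4*y*log(3*y**2 + 4)/3 = G'(y).

G(y) = 2*y**2*log(3*y**2 + 4)/3 - 2*y**2/3 + 8*log(3*y**2 + 4)/9 - 1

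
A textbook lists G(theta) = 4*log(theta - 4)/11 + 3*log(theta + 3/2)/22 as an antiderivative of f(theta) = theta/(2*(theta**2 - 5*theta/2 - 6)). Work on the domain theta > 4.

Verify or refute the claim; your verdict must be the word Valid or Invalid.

d/dtheta[G] = theta/(2*theta**2 - 5*theta - 12)
This equals f(theta) exactly, so the claim holds.

Valid - differentiating G returns exactly f.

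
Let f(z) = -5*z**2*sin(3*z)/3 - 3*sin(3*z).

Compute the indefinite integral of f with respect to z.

The integrand splits into summands that can be handled one at a time.
Check: d/dz[(45*z**2*cos(3*z) - 30*z*sin(3*z) + 71*cos(3*z))/81] = -5*z**2*sin(3*z)/3 - 3*sin(3*z) = f(z).

F(z) = (45*z**2*cos(3*z) - 30*z*sin(3*z) + 71*cos(3*z))/81 + C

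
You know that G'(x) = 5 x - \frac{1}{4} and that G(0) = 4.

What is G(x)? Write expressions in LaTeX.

Since d/dx undoes antidifferentiation here, G(x) must give back the stated G'(x).
A general antiderivative is \frac{5 x^{2}}{2} - \frac{x}{4} + 5 + C.
The condition gives C = 4 - (5) = -1.
So G(x) = \frac{10 x^{2} - x + 16}{4}.
Check: d/dx[\frac{10 x^{2} - x + 16}{4}] = 5 x - \frac{1}{4} = G'(x).

G(x) = \frac{10 x^{2} - x + 16}{4}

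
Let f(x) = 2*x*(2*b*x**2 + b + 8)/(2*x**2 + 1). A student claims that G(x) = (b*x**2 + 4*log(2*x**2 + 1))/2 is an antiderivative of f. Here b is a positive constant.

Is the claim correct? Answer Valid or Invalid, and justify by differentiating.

d/dx[G] = (2*b*x**3 + b*x + 8*x)/(2*x**2 + 1)
d/dx[G] - f(x) = (-2*b*x**3 - b*x - 8*x)/(2*x**2 + 1) != 0.

Invalid: d/dx[G] - f = (-2*b*x**3 - b*x - 8*x)/(2*x**2 + 1), which is not 0.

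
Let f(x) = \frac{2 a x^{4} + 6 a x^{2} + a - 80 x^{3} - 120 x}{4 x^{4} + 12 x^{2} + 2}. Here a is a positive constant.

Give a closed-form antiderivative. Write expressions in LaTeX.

An antiderivative is F(x) = \frac{a x}{2} - 5 \log{\left(x^{4} + 3 x^{2} + \frac{1}{2} \right)}.

Check any antiderivative F(x) by computing F'(x) and comparing it with f(x).
Check: d/dx[\frac{a x}{2} - 5 \log{\left(x^{4} + 3 x^{2} + \frac{1}{2} \right)}] = \frac{2 a x^{4} + 6 a x^{2} + a - 80 x^{3} - 120 x}{4 x^{4} + 12 x^{2} + 2} = f(x).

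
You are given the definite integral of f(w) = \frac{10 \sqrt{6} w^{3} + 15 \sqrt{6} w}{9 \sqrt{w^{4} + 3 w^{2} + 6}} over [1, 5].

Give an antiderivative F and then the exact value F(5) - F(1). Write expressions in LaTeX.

f matches the chain-rule pattern g'(h)*h' with inner function h(w) = \frac{2 w^{4}}{3} + 2 w^{2} + 4; substituting u = h(w) collapses the integral.
F(w) = \frac{5 \sqrt{\frac{2 w^{4}}{3} + 2 w^{2} + 4}}{3} is an antiderivative of f.
Check: d/dw[\frac{5 \sqrt{\frac{2 w^{4}}{3} + 2 w^{2} + 4}}{3}] = \frac{10 \sqrt{6} w^{3} + 15 \sqrt{6} w}{9 \sqrt{w^{4} + 3 w^{2} + 6}} = f(w).
F(5) = \frac{10 \sqrt{1059}}{9}; F(1) = \frac{10 \sqrt{15}}{9}.
Integral = F(5) - F(1) = - \frac{10 \sqrt{15}}{9} + \frac{10 \sqrt{1059}}{9}.

Antiderivative: F(w) = \frac{5 \sqrt{\frac{2 w^{4}}{3} + 2 w^{2} + 4}}{3}; value = - \frac{10 \sqrt{15}}{9} + \frac{10 \sqrt{1059}}{9}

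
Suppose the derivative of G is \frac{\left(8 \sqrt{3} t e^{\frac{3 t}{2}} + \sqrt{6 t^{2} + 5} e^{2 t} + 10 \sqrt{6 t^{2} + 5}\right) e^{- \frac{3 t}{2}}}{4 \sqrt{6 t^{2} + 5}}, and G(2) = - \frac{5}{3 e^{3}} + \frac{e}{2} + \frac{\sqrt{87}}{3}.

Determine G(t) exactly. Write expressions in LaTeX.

G(t) = \frac{\sqrt{3} \left(6 \sqrt{6 t^{2} + 5} e^{\frac{3 t}{2}} + 3 \sqrt{3} e^{2 t} - 10 \sqrt{3}\right) e^{- \frac{3 t}{2}}}{18}

A first test for any G(t): its t-derivative must equal the given G'(t).
A general antiderivative is \sqrt{2 t^{2} + \frac{5}{3}} + \frac{e^{\frac{t}{2}}}{2} - \frac{5 e^{- \frac{3 t}{2}}}{3} + C.
The condition gives C = - \frac{5}{3 e^{3}} + \frac{e}{2} + \frac{\sqrt{87}}{3} - (- \frac{5}{3 e^{3}} + \frac{e}{2} + \frac{\sqrt{87}}{3}) = 0.
So G(t) = \frac{\sqrt{3} \left(6 \sqrt{6 t^{2} + 5} e^{\frac{3 t}{2}} + 3 \sqrt{3} e^{2 t} - 10 \sqrt{3}\right) e^{- \frac{3 t}{2}}}{18}.
Check: d/dt[\frac{\sqrt{3} \left(6 \sqrt{6 t^{2} + 5} e^{\frac{3 t}{2}} + 3 \sqrt{3} e^{2 t} - 10 \sqrt{3}\right) e^{- \frac{3 t}{2}}}{18}] = \frac{\left(8 \sqrt{3} t e^{\frac{3 t}{2}} + \sqrt{6 t^{2} + 5} e^{2 t} + 10 \sqrt{6 t^{2} + 5}\right) e^{- \frac{3 t}{2}}}{4 \sqrt{6 t^{2} + 5}} = G'(t).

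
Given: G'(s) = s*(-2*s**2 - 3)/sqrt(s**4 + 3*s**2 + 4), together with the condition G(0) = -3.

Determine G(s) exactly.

G(s) = -sqrt(s**4 + 3*s**2 + 4) - 1

G'(s) matches the chain-rule pattern g'(h)*h' with inner function h(s) = s**4 + 3*s**2 + 4; substituting u = h(s) collapses the integral.
A general antiderivative is -sqrt(s**4 + 3*s**2 + 4) + C.
The condition gives C = -3 - (-2) = -1.
So G(s) = -sqrt(s**4 + 3*s**2 + 4) - 1.
Check: d/ds[-sqrt(s**4 + 3*s**2 + 4) - 1] = (-2*s**3 - 3*s)/sqrt(s**4 + 3*s**2 + 4), which equals G'(s).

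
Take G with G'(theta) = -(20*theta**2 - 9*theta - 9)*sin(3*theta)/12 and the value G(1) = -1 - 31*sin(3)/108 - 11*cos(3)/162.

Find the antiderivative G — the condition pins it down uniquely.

For G(theta) to be correct, d/dtheta[G] must agree with the stated G'(theta) identically.
A general antiderivative is 5*theta**2*cos(3*theta)/9 - 10*theta*sin(3*theta)/27 - theta*cos(3*theta)/4 + sin(3*theta)/12 - 121*cos(3*theta)/324 + C.
The condition gives C = -1 - 31*sin(3)/108 - 11*cos(3)/162 - (-31*sin(3)/108 - 11*cos(3)/162) = -1.
So G(theta) = (180*theta**2*cos(3*theta) - 120*theta*sin(3*theta) - 81*theta*cos(3*theta) + 27*sin(3*theta) - 121*cos(3*theta) - 324)/324.
Check: d/dtheta[(180*theta**2*cos(3*theta) - 120*theta*sin(3*theta) - 81*theta*cos(3*theta) + 27*sin(3*theta) - 121*cos(3*theta) - 324)/324] = -5*theta**2*sin(3*theta)/3 + 3*theta*sin(3*theta)/4 + 3*sin(3*theta)/4, which equals G'(theta).

G(theta) = (180*theta**2*cos(3*theta) - 120*theta*sin(3*theta) - 81*theta*cos(3*theta) + 27*sin(3*theta) - 121*cos(3*theta) - 324)/324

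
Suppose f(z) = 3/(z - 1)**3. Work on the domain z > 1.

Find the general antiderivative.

Differentiate the proposed F(z) back; it has to land on f(z) exactly.
Check: d/dz[-3/(2*z**2 - 4*z + 2)] = 3/(z**3 - 3*z**2 + 3*z - 1), which equals f(z).

F(z) = -3/(2*z**2 - 4*z + 2) + C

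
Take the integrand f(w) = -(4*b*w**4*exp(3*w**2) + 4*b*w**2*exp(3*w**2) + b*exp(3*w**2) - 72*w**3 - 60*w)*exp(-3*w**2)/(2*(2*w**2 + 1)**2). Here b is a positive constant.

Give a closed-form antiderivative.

Whatever form F(w) takes, F'(w) = f(w) is non-negotiable.
Check: d/dw[-b*w/2 - 3/(2*w**2*exp(3*w**2) + exp(3*w**2))] = (-4*b*w**4*exp(3*w**2) - 4*b*w**2*exp(3*w**2) - b*exp(3*w**2) + 72*w**3 + 60*w)/(8*w**4*exp(3*w**2) + 8*w**2*exp(3*w**2) + 2*exp(3*w**2)), which equals f(w).

An antiderivative is F(w) = -b*w/2 - 3/(2*w**2*exp(3*w**2) + exp(3*w**2)).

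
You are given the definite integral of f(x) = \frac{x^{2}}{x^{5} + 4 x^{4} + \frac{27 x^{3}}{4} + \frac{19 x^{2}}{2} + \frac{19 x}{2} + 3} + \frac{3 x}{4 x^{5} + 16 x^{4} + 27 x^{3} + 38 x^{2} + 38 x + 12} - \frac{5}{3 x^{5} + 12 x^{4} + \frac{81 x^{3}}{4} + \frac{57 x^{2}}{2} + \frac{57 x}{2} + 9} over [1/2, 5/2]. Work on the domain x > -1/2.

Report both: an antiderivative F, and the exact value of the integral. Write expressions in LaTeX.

Factor the denominator (3 \left(x + 2\right) \left(2 x + 1\right) \left(2 x + 3\right) \left(x^{2} + 2\right)) and decompose: f = \frac{125 x + 671}{1377 \left(x^{2} + 2\right)} + \frac{26}{51 \left(2 x + 3\right)} - \frac{86}{81 \left(2 x + 1\right)} + \frac{5}{27 \left(x + 2\right)}; each piece integrates to a log, atan, or power term.
F(x) = \frac{- 1462 \log{\left(x + \frac{1}{2} \right)} + 702 \log{\left(x + \frac{3}{2} \right)} + 510 \log{\left(x + 2 \right)} + 125 \log{\left(x^{2} + 2 \right)} + 671 \sqrt{2} \operatorname{atan}{\left(\frac{\sqrt{2} x}{2} \right)}}{2754} is an antiderivative of f.
Check: d/dx[\frac{- 1462 \log{\left(x + \frac{1}{2} \right)} + 702 \log{\left(x + \frac{3}{2} \right)} + 510 \log{\left(x + 2 \right)} + 125 \log{\left(x^{2} + 2 \right)} + 671 \sqrt{2} \operatorname{atan}{\left(\frac{\sqrt{2} x}{2} \right)}}{2754}] = \frac{12 x^{2} + 9 x - 20}{12 x^{5} + 48 x^{4} + 81 x^{3} + 114 x^{2} + 114 x + 36}, which equals f(x).
F(5/2) = - \frac{43 \log{\left(3 \right)}}{81} + \frac{125 \log{\left(\frac{33}{4} \right)}}{2754} + \frac{5 \log{\left(\frac{9}{2} \right)}}{27} + \frac{13 \log{\left(4 \right)}}{51} + \frac{671 \sqrt{2} \operatorname{atan}{\left(\frac{5 \sqrt{2}}{4} \right)}}{2754}; F(1/2) = \frac{125 \log{\left(\frac{9}{4} \right)}}{2754} + \frac{671 \sqrt{2} \operatorname{atan}{\left(\frac{\sqrt{2}}{4} \right)}}{2754} + \frac{5 \log{\left(\frac{5}{2} \right)}}{27} + \frac{13 \log{\left(2 \right)}}{51}.
Integral = F(5/2) - F(1/2) = - \frac{43 \log{\left(3 \right)}}{81} - \frac{13 \log{\left(2 \right)}}{51} - \frac{5 \log{\left(\frac{5}{2} \right)}}{27} - \frac{671 \sqrt{2} \operatorname{atan}{\left(\frac{\sqrt{2}}{4} \right)}}{2754} - \frac{125 \log{\left(\frac{9}{4} \right)}}{2754} + \frac{125 \log{\left(\frac{33}{4} \right)}}{2754} + \frac{5 \log{\left(\frac{9}{2} \right)}}{27} + \frac{13 \log{\left(4 \right)}}{51} + \frac{671 \sqrt{2} \operatorname{atan}{\left(\frac{5 \sqrt{2}}{4} \right)}}{2754}.

Antiderivative: F(x) = \frac{- 1462 \log{\left(x + \frac{1}{2} \right)} + 702 \log{\left(x + \frac{3}{2} \right)} + 510 \log{\left(x + 2 \right)} + 125 \log{\left(x^{2} + 2 \right)} + 671 \sqrt{2} \operatorname{atan}{\left(\frac{\sqrt{2} x}{2} \right)}}{2754}; value = - \frac{43 \log{\left(3 \right)}}{81} - \frac{13 \log{\left(2 \right)}}{51} - \frac{5 \log{\left(\frac{5}{2} \right)}}{27} - \frac{671 \sqrt{2} \operatorname{atan}{\left(\frac{\sqrt{2}}{4} \right)}}{2754} - \frac{125 \log{\left(\frac{9}{4} \right)}}{2754} + \frac{125 \log{\left(\frac{33}{4} \right)}}{2754} + \frac{5 \log{\left(\frac{9}{2} \right)}}{27} + \frac{13 \log{\left(4 \right)}}{51} + \frac{671 \sqrt{2} \operatorname{atan}{\left(\frac{5 \sqrt{2}}{4} \right)}}{2754}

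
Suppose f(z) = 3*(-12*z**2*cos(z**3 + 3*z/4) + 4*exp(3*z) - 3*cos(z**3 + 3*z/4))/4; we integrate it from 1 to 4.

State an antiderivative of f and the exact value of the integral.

Antiderivative: F(z) = exp(3*z) - 3*sin(z**3 + 3*z/4); value = -exp(3) - 3*sin(67) + 3*sin(7/4) + exp(12)

A first test for any F(z): its z-derivative must equal f(z) identically.
F(z) = exp(3*z) - 3*sin(z**3 + 3*z/4) is an antiderivative of f.
Check: d/dz[exp(3*z) - 3*sin(z**3 + 3*z/4)] = -9*z**2*cos(z**3 + 3*z/4) + 3*exp(3*z) - 9*cos(z**3 + 3*z/4)/4, which equals f(z).
F(4) = -3*sin(67) + exp(12); F(1) = -3*sin(7/4) + exp(3).
Integral = F(4) - F(1) = -exp(3) - 3*sin(67) + 3*sin(7/4) + exp(12).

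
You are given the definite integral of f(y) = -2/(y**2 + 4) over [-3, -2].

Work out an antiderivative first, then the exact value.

Check any antiderivative F(y) by computing F'(y) and comparing it with f(y).
F(y) = -atan(y/2) is an antiderivative of f.
Check: d/dy[-atan(y/2)] = -2/(y**2 + 4) = f(y).
F(-2) = pi/4; F(-3) = atan(3/2).
Integral = F(-2) - F(-3) = -atan(3/2) + pi/4.

Antiderivative: F(y) = -atan(y/2); value = -atan(3/2) + pi/4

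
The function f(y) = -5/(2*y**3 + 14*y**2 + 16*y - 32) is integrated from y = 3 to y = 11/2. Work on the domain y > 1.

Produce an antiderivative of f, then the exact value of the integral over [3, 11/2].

Antiderivative: F(y) = -log(y - 1)/10 + log(y + 4)/10 - 5/(10*y + 40); value = -log(7)/10 - log(9/2)/10 + 5/266 + log(2)/10 + log(19/2)/10

Factor the denominator (2*(y - 1)*(y + 4)**2) and decompose: f = 1/(10*(y + 4)) + 1/(2*(y + 4)**2) - 1/(10*(y - 1)); each piece integrates to a log, atan, or power term.
F(y) = -log(y - 1)/10 + log(y + 4)/10 - 5/(10*y + 40) is an antiderivative of f.
Check: d/dy[-log(y - 1)/10 + log(y + 4)/10 - 5/(10*y + 40)] = -5/(2*y**3 + 14*y**2 + 16*y - 32) = f(y).
F(11/2) = -log(9/2)/10 - 1/19 + log(19/2)/10; F(3) = -1/14 - log(2)/10 + log(7)/10.
Integral = F(11/2) - F(3) = -log(7)/10 - log(9/2)/10 + 5/266 + log(2)/10 + log(19/2)/10.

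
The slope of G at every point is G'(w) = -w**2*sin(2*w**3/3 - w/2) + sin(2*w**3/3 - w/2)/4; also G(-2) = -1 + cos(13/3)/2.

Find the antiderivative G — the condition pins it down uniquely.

G(w) = (cos(2*w**3/3 - w/2) - 2)/2

The substitution u = 2*w**3/3 - w/2 works: G'(w) is exactly (dG/du)*(du/dw) for that inner function.
A general antiderivative is cos(2*w**3/3 - w/2)/2 + C.
The condition gives C = -1 + cos(13/3)/2 - (cos(13/3)/2) = -1.
So G(w) = (cos(2*w**3/3 - w/2) - 2)/2.
Check: d/dw[(cos(2*w**3/3 - w/2) - 2)/2] = -w**2*sin(2*w**3/3 - w/2) + sin(2*w**3/3 - w/2)/4 = G'(w).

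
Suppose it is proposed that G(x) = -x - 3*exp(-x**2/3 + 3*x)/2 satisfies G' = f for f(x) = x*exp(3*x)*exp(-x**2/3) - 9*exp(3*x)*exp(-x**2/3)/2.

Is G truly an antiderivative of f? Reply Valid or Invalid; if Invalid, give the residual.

d/dx[G] = x*exp(3*x)*exp(-x**2/3) - 9*exp(3*x)*exp(-x**2/3)/2 - 1
d/dx[G] - f(x) = -1 != 0.

Invalid: d/dx[G] - f = -1, which is not 0.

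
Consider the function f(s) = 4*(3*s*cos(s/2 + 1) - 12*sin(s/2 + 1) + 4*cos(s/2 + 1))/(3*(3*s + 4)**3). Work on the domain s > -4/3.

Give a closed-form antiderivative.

An antiderivative is F(s) = 8*sin(s/2 + 1)/(3*(3*s + 4)**2).

f has the shape u'v + uv' for u = 8/(3*(3*s + 4)**2) and v = sin(s/2 + 1) — it is the derivative of the product u*v.
Check: d/ds[8*sin(s/2 + 1)/(3*(3*s + 4)**2)] = (12*s*cos(s/2 + 1) - 48*sin(s/2 + 1) + 16*cos(s/2 + 1))/(81*s**3 + 324*s**2 + 432*s + 192), which equals f(s).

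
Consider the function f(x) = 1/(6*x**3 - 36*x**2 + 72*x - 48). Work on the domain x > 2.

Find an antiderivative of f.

An antiderivative is F(x) = -1/(12*(x - 2)**2).

For F(x) to be correct the identity F'(x) - f(x) = 0 must hold.
Check: d/dx[-1/(12*(x - 2)**2)] = 1/(6*x**3 - 36*x**2 + 72*x - 48) = f(x).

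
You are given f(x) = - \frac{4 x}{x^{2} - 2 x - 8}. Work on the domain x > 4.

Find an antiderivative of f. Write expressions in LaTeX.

An antiderivative is F(x) = - \frac{8 \log{\left(x - 4 \right)}}{3} - \frac{4 \log{\left(x + 2 \right)}}{3}.

Factor the denominator (\left(x - 4\right) \left(x + 2\right)) and decompose: f = - \frac{4}{3 \left(x + 2\right)} - \frac{8}{3 \left(x - 4\right)}; each piece integrates to a log, atan, or power term.
Check: d/dx[- \frac{8 \log{\left(x - 4 \right)}}{3} - \frac{4 \log{\left(x + 2 \right)}}{3}] = - \frac{4 x}{x^{2} - 2 x - 8} = f(x).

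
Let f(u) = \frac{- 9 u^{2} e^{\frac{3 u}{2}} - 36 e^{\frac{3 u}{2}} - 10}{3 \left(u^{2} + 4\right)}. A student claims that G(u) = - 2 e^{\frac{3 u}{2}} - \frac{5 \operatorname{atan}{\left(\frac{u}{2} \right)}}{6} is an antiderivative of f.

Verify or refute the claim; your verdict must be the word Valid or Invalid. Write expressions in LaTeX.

Invalid: d/du[G] - f = \frac{5}{3 u^{2} + 12}, which is not 0.

d/du[G] = \frac{- 9 u^{2} e^{\frac{3 u}{2}} - 36 e^{\frac{3 u}{2}} - 5}{3 u^{2} + 12}
d/du[G] - f(u) = \frac{5}{3 u^{2} + 12} != 0.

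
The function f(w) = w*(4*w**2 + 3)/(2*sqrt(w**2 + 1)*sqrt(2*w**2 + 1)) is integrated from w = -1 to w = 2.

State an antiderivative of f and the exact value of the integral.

The substitution u = 2*w**4 + 3*w**2 + 1 works: f is exactly (dF/du)*(du/dw) for that inner function.
F(w) = sqrt(2*w**4 + 3*w**2 + 1)/2 is an antiderivative of f.
Check: d/dw[sqrt(2*w**4 + 3*w**2 + 1)/2] = (4*w**3 + 3*w)/(2*sqrt(2*w**4 + 3*w**2 + 1)), which equals f(w).
F(2) = 3*sqrt(5)/2; F(-1) = sqrt(6)/2.
Integral = F(2) - F(-1) = -sqrt(6)/2 + 3*sqrt(5)/2.

Antiderivative: F(w) = sqrt(2*w**4 + 3*w**2 + 1)/2; value = -sqrt(6)/2 + 3*sqrt(5)/2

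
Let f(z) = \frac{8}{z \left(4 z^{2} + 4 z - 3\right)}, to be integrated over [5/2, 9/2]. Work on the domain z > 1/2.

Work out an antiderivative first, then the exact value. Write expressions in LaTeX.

Antiderivative: F(z) = \frac{2 \left(- 4 \log{\left(z \right)} + 3 \log{\left(z - \frac{1}{2} \right)} + \log{\left(z + \frac{3}{2} \right)}\right)}{3}; value = - \frac{8 \log{\left(\frac{9}{2} \right)}}{3} - 2 \log{\left(2 \right)} + \frac{2 \log{\left(6 \right)}}{3} + \frac{4 \log{\left(4 \right)}}{3} + \frac{8 \log{\left(\frac{5}{2} \right)}}{3}

Factor the denominator (z \left(2 z - 1\right) \left(2 z + 3\right)) and decompose: f = \frac{4}{3 \left(2 z + 3\right)} + \frac{4}{2 z - 1} - \frac{8}{3 z}; each piece integrates to a log, atan, or power term.
F(z) = \frac{2 \left(- 4 \log{\left(z \right)} + 3 \log{\left(z - \frac{1}{2} \right)} + \log{\left(z + \frac{3}{2} \right)}\right)}{3} is an antiderivative of f.
Check: d/dz[\frac{2 \left(- 4 \log{\left(z \right)} + 3 \log{\left(z - \frac{1}{2} \right)} + \log{\left(z + \frac{3}{2} \right)}\right)}{3}] = \frac{8}{4 z^{3} + 4 z^{2} - 3 z}, which equals f(z).
F(9/2) = - \frac{8 \log{\left(\frac{9}{2} \right)}}{3} + \frac{2 \log{\left(6 \right)}}{3} + 2 \log{\left(4 \right)}; F(5/2) = - \frac{8 \log{\left(\frac{5}{2} \right)}}{3} + \frac{2 \log{\left(4 \right)}}{3} + 2 \log{\left(2 \right)}.
Integral = F(9/2) - F(5/2) = - \frac{8 \log{\left(\frac{9}{2} \right)}}{3} - 2 \log{\left(2 \right)} + \frac{2 \log{\left(6 \right)}}{3} + \frac{4 \log{\left(4 \right)}}{3} + \frac{8 \log{\left(\frac{5}{2} \right)}}{3}.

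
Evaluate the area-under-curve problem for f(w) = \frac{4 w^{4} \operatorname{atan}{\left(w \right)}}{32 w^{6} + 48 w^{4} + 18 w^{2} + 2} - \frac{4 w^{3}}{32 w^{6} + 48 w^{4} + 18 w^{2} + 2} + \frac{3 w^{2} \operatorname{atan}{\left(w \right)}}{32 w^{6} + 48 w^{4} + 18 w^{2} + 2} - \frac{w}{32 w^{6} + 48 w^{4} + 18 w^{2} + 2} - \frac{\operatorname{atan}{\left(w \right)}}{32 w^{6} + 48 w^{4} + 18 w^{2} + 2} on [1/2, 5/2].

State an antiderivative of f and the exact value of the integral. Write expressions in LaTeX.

Integrate term by term and add the pieces.
F(w) = - \frac{w \operatorname{atan}{\left(w \right)}}{8 w^{2} + 2} is an antiderivative of f.
Check: d/dw[- \frac{w \operatorname{atan}{\left(w \right)}}{8 w^{2} + 2}] = \frac{4 w^{4} \operatorname{atan}{\left(w \right)} - 4 w^{3} + 3 w^{2} \operatorname{atan}{\left(w \right)} - w - \operatorname{atan}{\left(w \right)}}{32 w^{6} + 48 w^{4} + 18 w^{2} + 2}, which equals f(w).
F(5/2) = - \frac{5 \operatorname{atan}{\left(\frac{5}{2} \right)}}{104}; F(1/2) = - \frac{\operatorname{atan}{\left(\frac{1}{2} \right)}}{8}.
Integral = F(5/2) - F(1/2) = - \frac{5 \operatorname{atan}{\left(\frac{5}{2} \right)}}{104} + \frac{\operatorname{atan}{\left(\frac{1}{2} \right)}}{8}.

Antiderivative: F(w) = - \frac{w \operatorname{atan}{\left(w \right)}}{8 w^{2} + 2}; value = - \frac{5 \operatorname{atan}{\left(\frac{5}{2} \right)}}{104} + \frac{\operatorname{atan}{\left(\frac{1}{2} \right)}}{8}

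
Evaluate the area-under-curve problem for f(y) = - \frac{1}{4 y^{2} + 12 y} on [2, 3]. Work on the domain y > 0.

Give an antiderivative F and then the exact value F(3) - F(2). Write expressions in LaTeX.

Factor the denominator (4 y \left(y + 3\right)) and decompose: f = \frac{1}{12 \left(y + 3\right)} - \frac{1}{12 y}; each piece integrates to a log, atan, or power term.
F(y) = - \frac{\log{\left(y \right)}}{12} + \frac{\log{\left(y + 3 \right)}}{12} is an antiderivative of f.
Check: d/dy[- \frac{\log{\left(y \right)}}{12} + \frac{\log{\left(y + 3 \right)}}{12}] = - \frac{1}{4 y^{2} + 12 y} = f(y).
F(3) = - \frac{\log{\left(3 \right)}}{12} + \frac{\log{\left(6 \right)}}{12}; F(2) = - \frac{\log{\left(2 \right)}}{12} + \frac{\log{\left(5 \right)}}{12}.
Integral = F(3) - F(2) = - \frac{\log{\left(5 \right)}}{12} - \frac{\log{\left(3 \right)}}{12} + \frac{\log{\left(2 \right)}}{12} + \frac{\log{\left(6 \right)}}{12}.

Antiderivative: F(y) = - \frac{\log{\left(y \right)}}{12} + \frac{\log{\left(y + 3 \right)}}{12}; value = - \frac{\log{\left(5 \right)}}{12} - \frac{\log{\left(3 \right)}}{12} + \frac{\log{\left(2 \right)}}{12} + \frac{\log{\left(6 \right)}}{12}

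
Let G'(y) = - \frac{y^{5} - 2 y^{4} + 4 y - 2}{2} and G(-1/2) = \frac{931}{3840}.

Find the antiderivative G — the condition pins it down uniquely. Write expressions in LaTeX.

G(y) = - \frac{y^{6}}{12} + \frac{y^{5}}{5} - y^{2} + y + 1

Check a candidate G(y) by differentiating: d/dy[G] must match the given G'(y).
A general antiderivative is - \frac{y^{6}}{12} + \frac{y^{5}}{5} - y^{2} + y + C.
The condition gives C = \frac{931}{3840} - (- \frac{2909}{3840}) = 1.
So G(y) = - \frac{y^{6}}{12} + \frac{y^{5}}{5} - y^{2} + y + 1.
Check: d/dy[- \frac{y^{6}}{12} + \frac{y^{5}}{5} - y^{2} + y + 1] = - \frac{y^{5}}{2} + y^{4} - 2 y + 1, which equals G'(y).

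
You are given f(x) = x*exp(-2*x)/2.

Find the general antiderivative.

F(x) = (-2*x - 1)*exp(-2*x)/8 + C

f has the shape u'v + uv' for u = -x/4 - 1/8 and v = exp(-2*x) — it is the derivative of the product u*v.
Check: d/dx[(-2*x - 1)*exp(-2*x)/8] = x*exp(-2*x)/2 = f(x).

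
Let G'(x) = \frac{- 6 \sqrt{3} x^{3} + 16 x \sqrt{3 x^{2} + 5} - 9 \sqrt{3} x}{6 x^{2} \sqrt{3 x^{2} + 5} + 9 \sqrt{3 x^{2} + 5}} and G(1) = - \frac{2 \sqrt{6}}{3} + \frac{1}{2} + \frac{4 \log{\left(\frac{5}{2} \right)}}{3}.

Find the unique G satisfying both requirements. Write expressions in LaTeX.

G(x) = \frac{- 2 \sqrt{3} \sqrt{3 x^{2} + 5} + 8 \log{\left(x^{2} + \frac{3}{2} \right)} + 3}{6}

Whatever form G(x) takes, its d/dx must return the stated G'(x).
A general antiderivative is - \sqrt{x^{2} + \frac{5}{3}} + \frac{4 \log{\left(x^{2} + \frac{3}{2} \right)}}{3} + C.
The condition gives C = - \frac{2 \sqrt{6}}{3} + \frac{1}{2} + \frac{4 \log{\left(\frac{5}{2} \right)}}{3} - (- \frac{2 \sqrt{6}}{3} + \frac{4 \log{\left(\frac{5}{2} \right)}}{3}) = \frac{1}{2}.
So G(x) = \frac{- 2 \sqrt{3} \sqrt{3 x^{2} + 5} + 8 \log{\left(x^{2} + \frac{3}{2} \right)} + 3}{6}.
Check: d/dx[\frac{- 2 \sqrt{3} \sqrt{3 x^{2} + 5} + 8 \log{\left(x^{2} + \frac{3}{2} \right)} + 3}{6}] = \frac{- 6 \sqrt{3} x^{3} + 16 x \sqrt{3 x^{2} + 5} - 9 \sqrt{3} x}{6 x^{2} \sqrt{3 x^{2} + 5} + 9 \sqrt{3 x^{2} + 5}} = G'(x).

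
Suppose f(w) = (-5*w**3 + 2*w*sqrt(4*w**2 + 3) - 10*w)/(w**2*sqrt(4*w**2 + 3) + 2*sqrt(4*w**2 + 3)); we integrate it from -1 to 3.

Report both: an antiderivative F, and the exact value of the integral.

A candidate is checked by its d/dw: the result must match f(w).
F(w) = -5*sqrt(4*w**2 + 3)/4 + log(w**2/2 + 1) is an antiderivative of f.
Check: d/dw[-5*sqrt(4*w**2 + 3)/4 + log(w**2/2 + 1)] = (-5*w**3 + 2*w*sqrt(4*w**2 + 3) - 10*w)/(w**2*sqrt(4*w**2 + 3) + 2*sqrt(4*w**2 + 3)) = f(w).
F(3) = -5*sqrt(39)/4 + log(11/2); F(-1) = -5*sqrt(7)/4 + log(3/2).
Integral = F(3) - F(-1) = -5*sqrt(39)/4 - log(9/2) + log(33/2) + 5*sqrt(7)/4.

Antiderivative: F(w) = -5*sqrt(4*w**2 + 3)/4 + log(w**2/2 + 1); value = -5*sqrt(39)/4 - log(9/2) + log(33/2) + 5*sqrt(7)/4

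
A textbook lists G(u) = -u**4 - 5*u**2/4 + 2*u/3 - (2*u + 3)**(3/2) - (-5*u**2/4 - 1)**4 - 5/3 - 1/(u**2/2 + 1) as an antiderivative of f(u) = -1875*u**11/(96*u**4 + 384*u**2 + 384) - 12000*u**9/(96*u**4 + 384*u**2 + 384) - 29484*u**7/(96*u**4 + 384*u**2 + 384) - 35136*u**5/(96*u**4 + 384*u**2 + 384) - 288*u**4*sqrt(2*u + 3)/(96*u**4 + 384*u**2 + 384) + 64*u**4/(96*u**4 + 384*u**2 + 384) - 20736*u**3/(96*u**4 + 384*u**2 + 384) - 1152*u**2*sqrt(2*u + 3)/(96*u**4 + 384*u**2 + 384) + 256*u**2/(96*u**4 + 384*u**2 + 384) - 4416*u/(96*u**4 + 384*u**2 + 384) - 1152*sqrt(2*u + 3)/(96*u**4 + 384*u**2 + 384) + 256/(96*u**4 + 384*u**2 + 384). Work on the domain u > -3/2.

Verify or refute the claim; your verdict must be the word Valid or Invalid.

d/du[G] = (-1875*u**11 - 12000*u**9 - 29484*u**7 - 35136*u**5 - 288*u**4*sqrt(2*u + 3) + 64*u**4 - 20736*u**3 - 1152*u**2*sqrt(2*u + 3) + 256*u**2 - 4416*u - 1152*sqrt(2*u + 3) + 256)/(96*u**4 + 384*u**2 + 384)
This equals f(u) exactly, so the claim holds.

Valid. The derivative of G reproduces f.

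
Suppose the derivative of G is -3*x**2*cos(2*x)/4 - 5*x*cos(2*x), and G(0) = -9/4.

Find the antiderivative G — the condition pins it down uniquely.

Integrate term by term and add the pieces.
A general antiderivative is -3*x**2*sin(2*x)/8 - 5*x*sin(2*x)/2 - 3*x*cos(2*x)/8 + 3*sin(2*x)/16 - 5*cos(2*x)/4 + C.
The condition gives C = -9/4 - (-5/4) = -1.
So G(x) = -3*x**2*sin(2*x)/8 - 5*x*sin(2*x)/2 - 3*x*cos(2*x)/8 + 3*sin(2*x)/16 - 5*cos(2*x)/4 - 1.
Check: d/dx[-3*x**2*sin(2*x)/8 - 5*x*sin(2*x)/2 - 3*x*cos(2*x)/8 + 3*sin(2*x)/16 - 5*cos(2*x)/4 - 1] = -3*x**2*cos(2*x)/4 - 5*x*cos(2*x) = G'(x).

G(x) = -3*x**2*sin(2*x)/8 - 5*x*sin(2*x)/2 - 3*x*cos(2*x)/8 + 3*sin(2*x)/16 - 5*cos(2*x)/4 - 1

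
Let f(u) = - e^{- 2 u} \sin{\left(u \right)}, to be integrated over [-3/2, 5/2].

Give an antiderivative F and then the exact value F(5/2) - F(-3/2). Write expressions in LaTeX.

Antiderivative: F(u) = \frac{2 e^{- 2 u} \sin{\left(u \right)}}{5} + \frac{e^{- 2 u} \cos{\left(u \right)}}{5}; value = - \frac{e^{3} \cos{\left(\frac{3}{2} \right)}}{5} + \frac{\cos{\left(\frac{5}{2} \right)}}{5 e^{5}} + \frac{2 \sin{\left(\frac{5}{2} \right)}}{5 e^{5}} + \frac{2 e^{3} \sin{\left(\frac{3}{2} \right)}}{5}

Since d/du undoes antidifferentiation here, F'(u) = f(u) is required of F(u).
F(u) = \frac{2 e^{- 2 u} \sin{\left(u \right)}}{5} + \frac{e^{- 2 u} \cos{\left(u \right)}}{5} is an antiderivative of f.
Check: d/du[\frac{2 e^{- 2 u} \sin{\left(u \right)}}{5} + \frac{e^{- 2 u} \cos{\left(u \right)}}{5}] = - e^{- 2 u} \sin{\left(u \right)} = f(u).
F(5/2) = \frac{\cos{\left(\frac{5}{2} \right)}}{5 e^{5}} + \frac{2 \sin{\left(\frac{5}{2} \right)}}{5 e^{5}}; F(-3/2) = - \frac{2 e^{3} \sin{\left(\frac{3}{2} \right)}}{5} + \frac{e^{3} \cos{\left(\frac{3}{2} \right)}}{5}.
Integral = F(5/2) - F(-3/2) = - \frac{e^{3} \cos{\left(\frac{3}{2} \right)}}{5} + \frac{\cos{\left(\frac{5}{2} \right)}}{5 e^{5}} + \frac{2 \sin{\left(\frac{5}{2} \right)}}{5 e^{5}} + \frac{2 e^{3} \sin{\left(\frac{3}{2} \right)}}{5}.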